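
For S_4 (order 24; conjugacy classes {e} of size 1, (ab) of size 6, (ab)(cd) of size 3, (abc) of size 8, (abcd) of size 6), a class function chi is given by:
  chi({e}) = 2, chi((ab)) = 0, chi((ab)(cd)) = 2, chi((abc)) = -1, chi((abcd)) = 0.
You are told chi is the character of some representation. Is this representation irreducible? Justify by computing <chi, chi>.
Irreducible: <chi, chi> = 1.

<chi, chi> = (1/|G|) sum_C |C| * |chi(C)|^2 = (1/24)[1*|2|^2 + 6*|0|^2 + 3*|2|^2 + 8*|-1|^2 + 6*|0|^2]
  = (1/24)[(4) + (0) + (12) + (8) + (0)] = 24/24 = 1.
A character is irreducible iff <chi, chi> = 1, so this representation is irreducible.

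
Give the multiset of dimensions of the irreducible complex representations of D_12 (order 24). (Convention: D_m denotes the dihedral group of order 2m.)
Dimensions: 1, 1, 1, 1, 2, 2, 2, 2, 2

Reasoning: There are 9 irreducibles (= number of conjugacy classes). Their dimensions d_i satisfy sum d_i^2 = |G| = 24: 1 + 1 + 1 + 1 + 4 + 4 + 4 + 4 + 4 = 24.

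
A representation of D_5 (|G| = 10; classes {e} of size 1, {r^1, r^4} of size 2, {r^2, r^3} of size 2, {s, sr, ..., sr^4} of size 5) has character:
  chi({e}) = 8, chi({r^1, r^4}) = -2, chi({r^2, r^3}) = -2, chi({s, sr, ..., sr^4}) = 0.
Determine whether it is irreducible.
Not irreducible (reducible): <chi, chi> = 8 > 1.

Details: <chi, chi> = (1/|G|) sum_C |C| * |chi(C)|^2 = (1/10)[1*|8|^2 + 2*|-2|^2 + 2*|-2|^2 + 5*|0|^2]
  = (1/10)[(64) + (8) + (8) + (0)] = 80/10 = 8.
A character is irreducible iff <chi, chi> = 1, so this representation is reducible.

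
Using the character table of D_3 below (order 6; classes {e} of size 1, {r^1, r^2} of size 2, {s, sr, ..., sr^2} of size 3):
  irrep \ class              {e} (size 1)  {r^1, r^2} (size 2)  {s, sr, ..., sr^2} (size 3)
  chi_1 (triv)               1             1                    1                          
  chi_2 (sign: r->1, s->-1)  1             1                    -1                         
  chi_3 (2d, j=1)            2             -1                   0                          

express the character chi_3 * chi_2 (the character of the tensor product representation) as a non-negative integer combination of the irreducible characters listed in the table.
chi_3 tensor chi_2 = chi_3 (all other irreducibles have multiplicity 0).

Working: The character of a tensor product is the pointwise product (chi_3 * chi_2)(C) = chi_3(C) * chi_2(C):
  {e}: (2)*(1), {r^1, r^2}: (-1)*(1), {s, sr, ..., sr^2}: (0)*(-1)
so (chi_3 * chi_2) takes values
  {e} -> 2, {r^1, r^2} -> -1, {s, sr, ..., sr^2} -> 0.
Now take the inner product of this character with each irreducible chi from the table, <chi_3*chi_2, chi> = (1/6) sum_C |C| (chi_3*chi_2)(C) conj(chi(C)):
  <chi_3*chi_2, chi_1> = (1/6)[1*(2)*conj(1) + 2*(-1)*conj(1) + 3*(0)*conj(1)]
      = (1/6)[(2) + (-2) + (0)] = 0/6 = 0
  <chi_3*chi_2, chi_2> = (1/6)[1*(2)*conj(1) + 2*(-1)*conj(1) + 3*(0)*conj(-1)]
      = (1/6)[(2) + (-2) + (0)] = 0/6 = 0
  <chi_3*chi_2, chi_3> = (1/6)[1*(2)*conj(2) + 2*(-1)*conj(-1) + 3*(0)*conj(0)]
      = (1/6)[(4) + (2) + (0)] = 6/6 = 1
Hence the multiplicities are chi_3: 1. Dimension check: dim(chi_3)*dim(chi_2) = 2*1 = 2 and sum (mult * dim) = 1*2 = 2.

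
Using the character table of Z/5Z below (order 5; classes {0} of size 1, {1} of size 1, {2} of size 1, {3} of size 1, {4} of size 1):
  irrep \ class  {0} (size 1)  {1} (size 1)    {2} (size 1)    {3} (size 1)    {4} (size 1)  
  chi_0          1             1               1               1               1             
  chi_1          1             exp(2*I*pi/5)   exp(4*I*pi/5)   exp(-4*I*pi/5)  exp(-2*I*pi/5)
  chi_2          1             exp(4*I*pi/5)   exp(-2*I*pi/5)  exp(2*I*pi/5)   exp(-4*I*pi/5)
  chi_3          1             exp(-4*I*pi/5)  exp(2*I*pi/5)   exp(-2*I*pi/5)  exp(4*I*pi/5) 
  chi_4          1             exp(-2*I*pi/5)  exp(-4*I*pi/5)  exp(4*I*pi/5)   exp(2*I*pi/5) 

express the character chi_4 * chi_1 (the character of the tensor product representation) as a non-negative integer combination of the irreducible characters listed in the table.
chi_4 tensor chi_1 = chi_0 (all other irreducibles have multiplicity 0).

Details: The character of a tensor product is the pointwise product (chi_4 * chi_1)(C) = chi_4(C) * chi_1(C):
  {0}: (1)*(1), {1}: (exp(-2*I*pi/5))*(exp(2*I*pi/5)), {2}: (exp(-4*I*pi/5))*(exp(4*I*pi/5)), {3}: (exp(4*I*pi/5))*(exp(-4*I*pi/5)), {4}: (exp(2*I*pi/5))*(exp(-2*I*pi/5))
so (chi_4 * chi_1) takes values
  {0} -> 1, {1} -> 1, {2} -> 1, {3} -> 1, {4} -> 1.
Now take the inner product of this character with each irreducible chi from the table, <chi_4*chi_1, chi> = (1/5) sum_C |C| (chi_4*chi_1)(C) conj(chi(C)):
  <chi_4*chi_1, chi_0> = (1/5)[1*(1)*conj(1) + 1*(1)*conj(1) + 1*(1)*conj(1) + 1*(1)*conj(1) + 1*(1)*conj(1)]
      = (1/5)[(1) + (1) + (1) + (1) + (1)] = 5/5 = 1
  <chi_4*chi_1, chi_1> = (1/5)[1*(1)*conj(1) + 1*(1)*conj(exp(2*I*pi/5)) + 1*(1)*conj(exp(4*I*pi/5)) + 1*(1)*conj(exp(-4*I*pi/5)) + 1*(1)*conj(exp(-2*I*pi/5))]
      = (1/5)[(1) + (exp(-2*I*pi/5)) + (exp(-4*I*pi/5)) + (exp(4*I*pi/5)) + (exp(2*I*pi/5))] = 0/5 = 0
  <chi_4*chi_1, chi_2> = (1/5)[1*(1)*conj(1) + 1*(1)*conj(exp(4*I*pi/5)) + 1*(1)*conj(exp(-2*I*pi/5)) + 1*(1)*conj(exp(2*I*pi/5)) + 1*(1)*conj(exp(-4*I*pi/5))]
      = (1/5)[(1) + (exp(-4*I*pi/5)) + (exp(2*I*pi/5)) + (exp(-2*I*pi/5)) + (exp(4*I*pi/5))] = 0/5 = 0
  <chi_4*chi_1, chi_3> = (1/5)[1*(1)*conj(1) + 1*(1)*conj(exp(-4*I*pi/5)) + 1*(1)*conj(exp(2*I*pi/5)) + 1*(1)*conj(exp(-2*I*pi/5)) + 1*(1)*conj(exp(4*I*pi/5))]
      = (1/5)[(1) + (exp(4*I*pi/5)) + (exp(-2*I*pi/5)) + (exp(2*I*pi/5)) + (exp(-4*I*pi/5))] = 0/5 = 0
  <chi_4*chi_1, chi_4> = (1/5)[1*(1)*conj(1) + 1*(1)*conj(exp(-2*I*pi/5)) + 1*(1)*conj(exp(-4*I*pi/5)) + 1*(1)*conj(exp(4*I*pi/5)) + 1*(1)*conj(exp(2*I*pi/5))]
      = (1/5)[(1) + (exp(2*I*pi/5)) + (exp(4*I*pi/5)) + (exp(-4*I*pi/5)) + (exp(-2*I*pi/5))] = 0/5 = 0
(Exp terms are combined using exp(i*s)*conj(exp(i*t)) = exp(i*(s-t)), and sums of them are collapsed using the identity that for every m > 1 the m distinct m-th roots of unity sum to 0, e.g. 1 + exp(2*I*pi/3) + exp(-2*I*pi/3) = 0.)
Hence the multiplicities are chi_0: 1. Dimension check: dim(chi_4)*dim(chi_1) = 1*1 = 1 and sum (mult * dim) = 1*1 = 1.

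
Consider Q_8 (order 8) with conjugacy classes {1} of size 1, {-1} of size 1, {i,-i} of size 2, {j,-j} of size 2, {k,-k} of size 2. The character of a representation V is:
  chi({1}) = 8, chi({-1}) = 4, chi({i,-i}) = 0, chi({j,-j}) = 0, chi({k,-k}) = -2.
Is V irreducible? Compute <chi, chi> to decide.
Not irreducible (reducible): <chi, chi> = 11 > 1.

Solution. <chi, chi> = (1/|G|) sum_C |C| * |chi(C)|^2 = (1/8)[1*|8|^2 + 1*|4|^2 + 2*|0|^2 + 2*|0|^2 + 2*|-2|^2]
  = (1/8)[(64) + (16) + (0) + (0) + (8)] = 88/8 = 11.
A character is irreducible iff <chi, chi> = 1, so this representation is reducible.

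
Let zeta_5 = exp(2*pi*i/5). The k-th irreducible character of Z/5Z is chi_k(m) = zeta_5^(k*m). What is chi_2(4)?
chi_2(4) = zeta_5^8 = exp(-4*I*pi/5)

Reasoning: chi_2(4) = zeta_5^(2*4) = zeta_5^8. Since zeta_5^5 = 1, this equals zeta_5^3 = exp(2*pi*i*3/5) = exp(-4*I*pi/5).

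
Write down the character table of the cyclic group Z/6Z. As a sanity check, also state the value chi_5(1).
Character table of Z/6Z (irreps indexed chi_0,...,chi_5 with chi_k(m) = zeta_6^(k*m), zeta_6 = exp(2*pi*i/6)):
  irrep \ class  {0} (size 1)  {1} (size 1)    {2} (size 1)    {3} (size 1)  {4} (size 1)    {5} (size 1)  
  chi_0          1             1               1               1             1               1             
  chi_1          1             exp(I*pi/3)     exp(2*I*pi/3)   -1            exp(-2*I*pi/3)  exp(-I*pi/3)  
  chi_2          1             exp(2*I*pi/3)   exp(-2*I*pi/3)  1             exp(2*I*pi/3)   exp(-2*I*pi/3)
  chi_3          1             -1              1               -1            1               -1            
  chi_4          1             exp(-2*I*pi/3)  exp(2*I*pi/3)   1             exp(-2*I*pi/3)  exp(2*I*pi/3) 
  chi_5          1             exp(-I*pi/3)    exp(-2*I*pi/3)  -1            exp(2*I*pi/3)   exp(I*pi/3)   

Spot check: chi_5(1) = zeta_6^(5*1) = zeta_6^5 = exp(-I*pi/3).

Argument: Z/6Z is abelian, so all 6 irreducible complex representations are 1-dimensional. They are given by chi_k(m) = zeta_6^(k*m) for k = 0,...,5. Row orthogonality: sum_m chi_k(m) conj(chi_l(m)) = 6 * [k = l].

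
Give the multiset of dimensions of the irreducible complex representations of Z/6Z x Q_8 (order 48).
Dimensions: 1, 1, 1, 1, 1, 1, 1, 1, 1, 1, 1, 1, 1, 1, 1, 1, 1, 1, 1, 1, 1, 1, 1, 1, 2, 2, 2, 2, 2, 2

Solution. There are 30 irreducibles (= number of conjugacy classes). Their dimensions d_i satisfy sum d_i^2 = |G| = 48: 1 + 1 + 1 + 1 + 1 + 1 + 1 + 1 + 1 + 1 + 1 + 1 + 1 + 1 + 1 + 1 + 1 + 1 + 1 + 1 + 1 + 1 + 1 + 1 + 4 + 4 + 4 + 4 + 4 + 4 = 48. (For the product with Z/6Z: each of the 6 1-dim characters of Z/6Z tensors with each irrep of Q_8, giving 6 copies of each Q_8-dimension.)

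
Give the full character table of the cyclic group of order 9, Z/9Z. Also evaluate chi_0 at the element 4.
Character table of Z/9Z (irreps indexed chi_0,...,chi_8 with chi_k(m) = zeta_9^(k*m), zeta_9 = exp(2*pi*i/9)):
  irrep \ class  {0} (size 1)  {1} (size 1)    {2} (size 1)    {3} (size 1)    {4} (size 1)    {5} (size 1)    {6} (size 1)    {7} (size 1)    {8} (size 1)  
  chi_0          1             1               1               1               1               1               1               1               1             
  chi_1          1             exp(2*I*pi/9)   exp(4*I*pi/9)   exp(2*I*pi/3)   exp(8*I*pi/9)   exp(-8*I*pi/9)  exp(-2*I*pi/3)  exp(-4*I*pi/9)  exp(-2*I*pi/9)
  chi_2          1             exp(4*I*pi/9)   exp(8*I*pi/9)   exp(-2*I*pi/3)  exp(-2*I*pi/9)  exp(2*I*pi/9)   exp(2*I*pi/3)   exp(-8*I*pi/9)  exp(-4*I*pi/9)
  chi_3          1             exp(2*I*pi/3)   exp(-2*I*pi/3)  1               exp(2*I*pi/3)   exp(-2*I*pi/3)  1               exp(2*I*pi/3)   exp(-2*I*pi/3)
  chi_4          1             exp(8*I*pi/9)   exp(-2*I*pi/9)  exp(2*I*pi/3)   exp(-4*I*pi/9)  exp(4*I*pi/9)   exp(-2*I*pi/3)  exp(2*I*pi/9)   exp(-8*I*pi/9)
  chi_5          1             exp(-8*I*pi/9)  exp(2*I*pi/9)   exp(-2*I*pi/3)  exp(4*I*pi/9)   exp(-4*I*pi/9)  exp(2*I*pi/3)   exp(-2*I*pi/9)  exp(8*I*pi/9) 
  chi_6          1             exp(-2*I*pi/3)  exp(2*I*pi/3)   1               exp(-2*I*pi/3)  exp(2*I*pi/3)   1               exp(-2*I*pi/3)  exp(2*I*pi/3) 
  chi_7          1             exp(-4*I*pi/9)  exp(-8*I*pi/9)  exp(2*I*pi/3)   exp(2*I*pi/9)   exp(-2*I*pi/9)  exp(-2*I*pi/3)  exp(8*I*pi/9)   exp(4*I*pi/9) 
  chi_8          1             exp(-2*I*pi/9)  exp(-4*I*pi/9)  exp(-2*I*pi/3)  exp(-8*I*pi/9)  exp(8*I*pi/9)   exp(2*I*pi/3)   exp(4*I*pi/9)   exp(2*I*pi/9) 

Spot check: chi_0(4) = zeta_9^(0*4) = zeta_9^0 = 1.

Explanation: Z/9Z is abelian, so all 9 irreducible complex representations are 1-dimensional. They are given by chi_k(m) = zeta_9^(k*m) for k = 0,...,8. Row orthogonality: sum_m chi_k(m) conj(chi_l(m)) = 9 * [k = l].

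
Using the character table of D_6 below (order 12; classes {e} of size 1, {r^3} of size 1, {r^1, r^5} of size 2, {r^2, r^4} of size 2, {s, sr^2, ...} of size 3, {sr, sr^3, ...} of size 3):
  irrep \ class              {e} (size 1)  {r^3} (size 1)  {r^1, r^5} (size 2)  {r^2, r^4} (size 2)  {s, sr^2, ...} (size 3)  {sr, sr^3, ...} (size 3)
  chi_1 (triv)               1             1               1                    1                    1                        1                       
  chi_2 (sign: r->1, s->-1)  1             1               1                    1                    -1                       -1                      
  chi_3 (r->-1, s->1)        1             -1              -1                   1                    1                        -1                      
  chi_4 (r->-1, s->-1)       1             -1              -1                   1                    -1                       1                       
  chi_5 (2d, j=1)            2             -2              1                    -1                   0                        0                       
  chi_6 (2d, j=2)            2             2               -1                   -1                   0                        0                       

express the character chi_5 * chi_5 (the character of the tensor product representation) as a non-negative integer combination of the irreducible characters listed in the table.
chi_5 tensor chi_5 = chi_1 + chi_2 + chi_6 (all other irreducibles have multiplicity 0).

Derivation: The character of a tensor product is the pointwise product (chi_5 * chi_5)(C) = chi_5(C) * chi_5(C):
  {e}: (2)*(2), {r^3}: (-2)*(-2), {r^1, r^5}: (1)*(1), {r^2, r^4}: (-1)*(-1), {s, sr^2, ...}: (0)*(0), {sr, sr^3, ...}: (0)*(0)
so (chi_5 * chi_5) takes values
  {e} -> 4, {r^3} -> 4, {r^1, r^5} -> 1, {r^2, r^4} -> 1, {s, sr^2, ...} -> 0, {sr, sr^3, ...} -> 0.
Now take the inner product of this character with each irreducible chi from the table, <chi_5*chi_5, chi> = (1/12) sum_C |C| (chi_5*chi_5)(C) conj(chi(C)):
  <chi_5*chi_5, chi_1> = (1/12)[1*(4)*conj(1) + 1*(4)*conj(1) + 2*(1)*conj(1) + 2*(1)*conj(1) + 3*(0)*conj(1) + 3*(0)*conj(1)]
      = (1/12)[(4) + (4) + (2) + (2) + (0) + (0)] = 12/12 = 1
  <chi_5*chi_5, chi_2> = (1/12)[1*(4)*conj(1) + 1*(4)*conj(1) + 2*(1)*conj(1) + 2*(1)*conj(1) + 3*(0)*conj(-1) + 3*(0)*conj(-1)]
      = (1/12)[(4) + (4) + (2) + (2) + (0) + (0)] = 12/12 = 1
  <chi_5*chi_5, chi_3> = (1/12)[1*(4)*conj(1) + 1*(4)*conj(-1) + 2*(1)*conj(-1) + 2*(1)*conj(1) + 3*(0)*conj(1) + 3*(0)*conj(-1)]
      = (1/12)[(4) + (-4) + (-2) + (2) + (0) + (0)] = 0/12 = 0
  <chi_5*chi_5, chi_4> = (1/12)[1*(4)*conj(1) + 1*(4)*conj(-1) + 2*(1)*conj(-1) + 2*(1)*conj(1) + 3*(0)*conj(-1) + 3*(0)*conj(1)]
      = (1/12)[(4) + (-4) + (-2) + (2) + (0) + (0)] = 0/12 = 0
  <chi_5*chi_5, chi_5> = (1/12)[1*(4)*conj(2) + 1*(4)*conj(-2) + 2*(1)*conj(1) + 2*(1)*conj(-1) + 3*(0)*conj(0) + 3*(0)*conj(0)]
      = (1/12)[(8) + (-8) + (2) + (-2) + (0) + (0)] = 0/12 = 0
  <chi_5*chi_5, chi_6> = (1/12)[1*(4)*conj(2) + 1*(4)*conj(2) + 2*(1)*conj(-1) + 2*(1)*conj(-1) + 3*(0)*conj(0) + 3*(0)*conj(0)]
      = (1/12)[(8) + (8) + (-2) + (-2) + (0) + (0)] = 12/12 = 1
Hence the multiplicities are chi_1: 1, chi_2: 1, chi_6: 1. Dimension check: dim(chi_5)*dim(chi_5) = 2*2 = 4 and sum (mult * dim) = 1*1 + 1*1 + 1*2 = 4.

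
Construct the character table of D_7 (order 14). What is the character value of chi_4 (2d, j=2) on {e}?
Conjugacy classes: {e} of size 1, {r^1, r^6} of size 2, {r^2, r^5} of size 2, {r^3, r^4} of size 2, {s, sr, ..., sr^6} of size 7.
Character table:
  irrep \ class              {e} (size 1)  {r^1, r^6} (size 2)  {r^2, r^5} (size 2)  {r^3, r^4} (size 2)  {s, sr, ..., sr^6} (size 7)
  chi_1 (triv)               1             1                    1                    1                    1                          
  chi_2 (sign: r->1, s->-1)  1             1                    1                    1                    -1                         
  chi_3 (2d, j=1)            2             2*cos(2*pi/7)        -2*cos(3*pi/7)       -2*cos(pi/7)         0                          
  chi_4 (2d, j=2)            2             -2*cos(3*pi/7)       -2*cos(pi/7)         2*cos(2*pi/7)        0                          
  chi_5 (2d, j=3)            2             -2*cos(pi/7)         2*cos(2*pi/7)        -2*cos(3*pi/7)       0                          

Spot check: chi_4 (2d, j=2) on {e} = 2.

Working: D_7 has order 2*7 = 14 with 5 conjugacy classes, hence 5 irreducibles. Sum of squared dims 1 + 1 + 4 + 4 + 4 = 14 = |G|. Linear characters come from the abelianisation; the 2-dimensional irreps have character r^k -> 2*cos(2*pi*j*k/7), reflections -> 0.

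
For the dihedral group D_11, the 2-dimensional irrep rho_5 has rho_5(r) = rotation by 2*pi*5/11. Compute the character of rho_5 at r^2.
chi_{rho_5}(r^2) = 2*cos(2*pi*5*2/11) = 2*cos(2*pi/11)

Solution. rho_5(r^2) is rotation by angle 2*pi*5*2/11, whose trace is 2*cos(2*pi*5*2/11) = 2*cos(2*pi/11).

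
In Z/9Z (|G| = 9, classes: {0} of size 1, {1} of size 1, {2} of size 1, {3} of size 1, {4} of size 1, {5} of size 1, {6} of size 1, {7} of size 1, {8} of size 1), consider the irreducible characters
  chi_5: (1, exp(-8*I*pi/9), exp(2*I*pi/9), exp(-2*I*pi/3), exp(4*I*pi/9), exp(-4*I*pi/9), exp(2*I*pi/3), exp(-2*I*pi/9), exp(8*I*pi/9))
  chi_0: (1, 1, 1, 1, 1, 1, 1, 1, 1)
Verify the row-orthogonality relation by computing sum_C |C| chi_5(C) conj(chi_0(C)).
Sum = 0; so <chi_5, chi_0> = 0 (distinct irreducibles are orthogonal).

Explanation: Compute term by term over conjugacy classes (|C| * chi_5(C) * conj(chi_0(C))):
  1*(1)*conj(1) + 1*(exp(-8*I*pi/9))*conj(1) + 1*(exp(2*I*pi/9))*conj(1) + 1*(exp(-2*I*pi/3))*conj(1) + 1*(exp(4*I*pi/9))*conj(1) + 1*(exp(-4*I*pi/9))*conj(1) + 1*(exp(2*I*pi/3))*conj(1) + 1*(exp(-2*I*pi/9))*conj(1) + 1*(exp(8*I*pi/9))*conj(1)
  = (1) + (exp(-8*I*pi/9)) + (exp(2*I*pi/9)) + (exp(-2*I*pi/3)) + (exp(4*I*pi/9)) + (exp(-4*I*pi/9)) + (exp(2*I*pi/3)) + (exp(-2*I*pi/9)) + (exp(8*I*pi/9))
  = 0.
(Exp terms are combined using exp(i*s)*conj(exp(i*t)) = exp(i*(s-t)), and sums of them are collapsed using the identity that for every m > 1 the m distinct m-th roots of unity sum to 0, e.g. 1 + exp(2*I*pi/3) + exp(-2*I*pi/3) = 0.)
Dividing by |G| = 9 gives 0/9 = 0, matching the row-orthogonality relation <chi_5, chi_0> = [chi_5 = chi_0].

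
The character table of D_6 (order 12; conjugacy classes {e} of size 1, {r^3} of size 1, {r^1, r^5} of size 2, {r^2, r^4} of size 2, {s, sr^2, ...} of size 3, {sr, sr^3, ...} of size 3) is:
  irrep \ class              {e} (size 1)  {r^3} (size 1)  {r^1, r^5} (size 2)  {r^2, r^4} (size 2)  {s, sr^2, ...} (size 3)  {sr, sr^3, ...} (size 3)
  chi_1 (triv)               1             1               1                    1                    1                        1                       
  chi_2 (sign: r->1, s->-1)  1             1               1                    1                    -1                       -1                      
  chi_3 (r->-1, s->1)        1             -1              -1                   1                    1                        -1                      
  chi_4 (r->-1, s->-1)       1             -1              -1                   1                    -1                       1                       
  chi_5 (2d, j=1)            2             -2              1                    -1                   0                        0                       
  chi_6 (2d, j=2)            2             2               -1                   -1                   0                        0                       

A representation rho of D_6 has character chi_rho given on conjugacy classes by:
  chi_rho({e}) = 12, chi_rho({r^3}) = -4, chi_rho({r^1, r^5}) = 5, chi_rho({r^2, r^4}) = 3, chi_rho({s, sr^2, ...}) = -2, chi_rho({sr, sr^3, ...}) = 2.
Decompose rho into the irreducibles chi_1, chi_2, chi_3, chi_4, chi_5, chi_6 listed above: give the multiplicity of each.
Multiplicities: chi_1: 2, chi_2: 2, chi_3: 0, chi_4: 2, chi_5: 3, chi_6: 0.

Reasoning: Use <chi_rho, chi> = (1/|G|) sum_C |C| * chi_rho(C) * conj(chi(C)) with |G| = 12 for each irreducible chi in the table:
  <chi_rho, chi_1> = (1/12)[1*(12)*conj(1) + 1*(-4)*conj(1) + 2*(5)*conj(1) + 2*(3)*conj(1) + 3*(-2)*conj(1) + 3*(2)*conj(1)]
      = (1/12)[(12) + (-4) + (10) + (6) + (-6) + (6)] = 24/12 = 2
  <chi_rho, chi_2> = (1/12)[1*(12)*conj(1) + 1*(-4)*conj(1) + 2*(5)*conj(1) + 2*(3)*conj(1) + 3*(-2)*conj(-1) + 3*(2)*conj(-1)]
      = (1/12)[(12) + (-4) + (10) + (6) + (6) + (-6)] = 24/12 = 2
  <chi_rho, chi_3> = (1/12)[1*(12)*conj(1) + 1*(-4)*conj(-1) + 2*(5)*conj(-1) + 2*(3)*conj(1) + 3*(-2)*conj(1) + 3*(2)*conj(-1)]
      = (1/12)[(12) + (4) + (-10) + (6) + (-6) + (-6)] = 0/12 = 0
  <chi_rho, chi_4> = (1/12)[1*(12)*conj(1) + 1*(-4)*conj(-1) + 2*(5)*conj(-1) + 2*(3)*conj(1) + 3*(-2)*conj(-1) + 3*(2)*conj(1)]
      = (1/12)[(12) + (4) + (-10) + (6) + (6) + (6)] = 24/12 = 2
  <chi_rho, chi_5> = (1/12)[1*(12)*conj(2) + 1*(-4)*conj(-2) + 2*(5)*conj(1) + 2*(3)*conj(-1) + 3*(-2)*conj(0) + 3*(2)*conj(0)]
      = (1/12)[(24) + (8) + (10) + (-6) + (0) + (0)] = 36/12 = 3
  <chi_rho, chi_6> = (1/12)[1*(12)*conj(2) + 1*(-4)*conj(2) + 2*(5)*conj(-1) + 2*(3)*conj(-1) + 3*(-2)*conj(0) + 3*(2)*conj(0)]
      = (1/12)[(24) + (-8) + (-10) + (-6) + (0) + (0)] = 0/12 = 0
Dimension check: dim(rho) = sum (mult * dim) = 2*1 + 2*1 + 0*1 + 2*1 + 3*2 + 0*2 = 12 = chi_rho(e) = 12.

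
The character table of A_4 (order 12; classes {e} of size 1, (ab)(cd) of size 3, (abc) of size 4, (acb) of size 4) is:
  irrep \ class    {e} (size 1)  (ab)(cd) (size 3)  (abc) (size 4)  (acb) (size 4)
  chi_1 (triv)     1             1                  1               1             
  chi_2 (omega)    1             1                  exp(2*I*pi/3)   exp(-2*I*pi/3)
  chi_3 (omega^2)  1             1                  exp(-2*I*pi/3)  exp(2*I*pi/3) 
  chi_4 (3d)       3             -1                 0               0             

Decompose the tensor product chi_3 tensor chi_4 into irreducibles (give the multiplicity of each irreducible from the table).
chi_3 tensor chi_4 = chi_4 (all other irreducibles have multiplicity 0).

Why: The character of a tensor product is the pointwise product (chi_3 * chi_4)(C) = chi_3(C) * chi_4(C):
  {e}: (1)*(3), (ab)(cd): (1)*(-1), (abc): (exp(-2*I*pi/3))*(0), (acb): (exp(2*I*pi/3))*(0)
so (chi_3 * chi_4) takes values
  {e} -> 3, (ab)(cd) -> -1, (abc) -> 0, (acb) -> 0.
Now take the inner product of this character with each irreducible chi from the table, <chi_3*chi_4, chi> = (1/12) sum_C |C| (chi_3*chi_4)(C) conj(chi(C)):
  <chi_3*chi_4, chi_1> = (1/12)[1*(3)*conj(1) + 3*(-1)*conj(1) + 4*(0)*conj(1) + 4*(0)*conj(1)]
      = (1/12)[(3) + (-3) + (0) + (0)] = 0/12 = 0
  <chi_3*chi_4, chi_2> = (1/12)[1*(3)*conj(1) + 3*(-1)*conj(1) + 4*(0)*conj(exp(2*I*pi/3)) + 4*(0)*conj(exp(-2*I*pi/3))]
      = (1/12)[(3) + (-3) + (0) + (0)] = 0/12 = 0
  <chi_3*chi_4, chi_3> = (1/12)[1*(3)*conj(1) + 3*(-1)*conj(1) + 4*(0)*conj(exp(-2*I*pi/3)) + 4*(0)*conj(exp(2*I*pi/3))]
      = (1/12)[(3) + (-3) + (0) + (0)] = 0/12 = 0
  <chi_3*chi_4, chi_4> = (1/12)[1*(3)*conj(3) + 3*(-1)*conj(-1) + 4*(0)*conj(0) + 4*(0)*conj(0)]
      = (1/12)[(9) + (3) + (0) + (0)] = 12/12 = 1
(Exp terms are combined using exp(i*s)*conj(exp(i*t)) = exp(i*(s-t)), and sums of them are collapsed using the identity that for every m > 1 the m distinct m-th roots of unity sum to 0, e.g. 1 + exp(2*I*pi/3) + exp(-2*I*pi/3) = 0.)
Hence the multiplicities are chi_4: 1. Dimension check: dim(chi_3)*dim(chi_4) = 1*3 = 3 and sum (mult * dim) = 1*3 = 3.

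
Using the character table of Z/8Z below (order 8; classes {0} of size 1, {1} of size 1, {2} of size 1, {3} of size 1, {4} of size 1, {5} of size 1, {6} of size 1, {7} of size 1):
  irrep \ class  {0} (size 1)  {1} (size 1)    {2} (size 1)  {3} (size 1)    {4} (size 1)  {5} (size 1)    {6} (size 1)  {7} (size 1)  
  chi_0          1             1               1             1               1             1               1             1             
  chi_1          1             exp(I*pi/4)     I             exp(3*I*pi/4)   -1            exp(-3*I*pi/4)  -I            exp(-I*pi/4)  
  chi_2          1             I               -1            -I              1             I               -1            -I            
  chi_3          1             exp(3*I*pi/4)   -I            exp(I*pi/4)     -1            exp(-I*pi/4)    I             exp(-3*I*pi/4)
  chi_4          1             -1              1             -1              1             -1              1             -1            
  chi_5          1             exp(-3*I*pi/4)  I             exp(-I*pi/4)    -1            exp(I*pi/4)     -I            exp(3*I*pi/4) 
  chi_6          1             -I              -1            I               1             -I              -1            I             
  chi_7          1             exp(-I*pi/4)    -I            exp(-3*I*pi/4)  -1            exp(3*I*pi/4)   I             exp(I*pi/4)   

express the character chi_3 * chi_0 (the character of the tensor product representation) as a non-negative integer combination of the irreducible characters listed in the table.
chi_3 tensor chi_0 = chi_3 (all other irreducibles have multiplicity 0).

Explanation: The character of a tensor product is the pointwise product (chi_3 * chi_0)(C) = chi_3(C) * chi_0(C):
  {0}: (1)*(1), {1}: (exp(3*I*pi/4))*(1), {2}: (-I)*(1), {3}: (exp(I*pi/4))*(1), {4}: (-1)*(1), {5}: (exp(-I*pi/4))*(1), {6}: (I)*(1), {7}: (exp(-3*I*pi/4))*(1)
so (chi_3 * chi_0) takes values
  {0} -> 1, {1} -> exp(3*I*pi/4), {2} -> -I, {3} -> exp(I*pi/4), {4} -> -1, {5} -> exp(-I*pi/4), {6} -> I, {7} -> exp(-3*I*pi/4).
Now take the inner product of this character with each irreducible chi from the table, <chi_3*chi_0, chi> = (1/8) sum_C |C| (chi_3*chi_0)(C) conj(chi(C)):
  <chi_3*chi_0, chi_0> = (1/8)[1*(1)*conj(1) + 1*(exp(3*I*pi/4))*conj(1) + 1*(-I)*conj(1) + 1*(exp(I*pi/4))*conj(1) + 1*(-1)*conj(1) + 1*(exp(-I*pi/4))*conj(1) + 1*(I)*conj(1) + 1*(exp(-3*I*pi/4))*conj(1)]
      = (1/8)[(1) + (exp(3*I*pi/4)) + (-I) + (exp(I*pi/4)) + (-1) + (exp(-I*pi/4)) + (I) + (exp(-3*I*pi/4))] = 0/8 = 0
  <chi_3*chi_0, chi_1> = (1/8)[1*(1)*conj(1) + 1*(exp(3*I*pi/4))*conj(exp(I*pi/4)) + 1*(-I)*conj(I) + 1*(exp(I*pi/4))*conj(exp(3*I*pi/4)) + 1*(-1)*conj(-1) + 1*(exp(-I*pi/4))*conj(exp(-3*I*pi/4)) + 1*(I)*conj(-I) + 1*(exp(-3*I*pi/4))*conj(exp(-I*pi/4))]
      = (1/8)[(1) + (I) + (-1) + (-I) + (1) + (I) + (-1) + (-I)] = 0/8 = 0
  <chi_3*chi_0, chi_2> = (1/8)[1*(1)*conj(1) + 1*(exp(3*I*pi/4))*conj(I) + 1*(-I)*conj(-1) + 1*(exp(I*pi/4))*conj(-I) + 1*(-1)*conj(1) + 1*(exp(-I*pi/4))*conj(I) + 1*(I)*conj(-1) + 1*(exp(-3*I*pi/4))*conj(-I)]
      = (1/8)[(1) + (-exp(-3*I*pi/4)) + (I) + (exp(3*I*pi/4)) + (-1) + (-exp(I*pi/4)) + (-I) + (exp(-I*pi/4))] = 0/8 = 0
  <chi_3*chi_0, chi_3> = (1/8)[1*(1)*conj(1) + 1*(exp(3*I*pi/4))*conj(exp(3*I*pi/4)) + 1*(-I)*conj(-I) + 1*(exp(I*pi/4))*conj(exp(I*pi/4)) + 1*(-1)*conj(-1) + 1*(exp(-I*pi/4))*conj(exp(-I*pi/4)) + 1*(I)*conj(I) + 1*(exp(-3*I*pi/4))*conj(exp(-3*I*pi/4))]
      = (1/8)[(1) + (1) + (1) + (1) + (1) + (1) + (1) + (1)] = 8/8 = 1
  <chi_3*chi_0, chi_4> = (1/8)[1*(1)*conj(1) + 1*(exp(3*I*pi/4))*conj(-1) + 1*(-I)*conj(1) + 1*(exp(I*pi/4))*conj(-1) + 1*(-1)*conj(1) + 1*(exp(-I*pi/4))*conj(-1) + 1*(I)*conj(1) + 1*(exp(-3*I*pi/4))*conj(-1)]
      = (1/8)[(1) + (-exp(3*I*pi/4)) + (-I) + (-exp(I*pi/4)) + (-1) + (-exp(-I*pi/4)) + (I) + (-exp(-3*I*pi/4))] = 0/8 = 0
  <chi_3*chi_0, chi_5> = (1/8)[1*(1)*conj(1) + 1*(exp(3*I*pi/4))*conj(exp(-3*I*pi/4)) + 1*(-I)*conj(I) + 1*(exp(I*pi/4))*conj(exp(-I*pi/4)) + 1*(-1)*conj(-1) + 1*(exp(-I*pi/4))*conj(exp(I*pi/4)) + 1*(I)*conj(-I) + 1*(exp(-3*I*pi/4))*conj(exp(3*I*pi/4))]
      = (1/8)[(1) + (-I) + (-1) + (I) + (1) + (-I) + (-1) + (I)] = 0/8 = 0
  <chi_3*chi_0, chi_6> = (1/8)[1*(1)*conj(1) + 1*(exp(3*I*pi/4))*conj(-I) + 1*(-I)*conj(-1) + 1*(exp(I*pi/4))*conj(I) + 1*(-1)*conj(1) + 1*(exp(-I*pi/4))*conj(-I) + 1*(I)*conj(-1) + 1*(exp(-3*I*pi/4))*conj(I)]
      = (1/8)[(1) + (exp(-3*I*pi/4)) + (I) + (-exp(3*I*pi/4)) + (-1) + (exp(I*pi/4)) + (-I) + (-exp(-I*pi/4))] = 0/8 = 0
  <chi_3*chi_0, chi_7> = (1/8)[1*(1)*conj(1) + 1*(exp(3*I*pi/4))*conj(exp(-I*pi/4)) + 1*(-I)*conj(-I) + 1*(exp(I*pi/4))*conj(exp(-3*I*pi/4)) + 1*(-1)*conj(-1) + 1*(exp(-I*pi/4))*conj(exp(3*I*pi/4)) + 1*(I)*conj(I) + 1*(exp(-3*I*pi/4))*conj(exp(I*pi/4))]
      = (1/8)[(1) + (-1) + (1) + (-1) + (1) + (-1) + (1) + (-1)] = 0/8 = 0
(Exp terms are combined using exp(i*s)*conj(exp(i*t)) = exp(i*(s-t)), and sums of them are collapsed using the identity that for every m > 1 the m distinct m-th roots of unity sum to 0, e.g. 1 + exp(2*I*pi/3) + exp(-2*I*pi/3) = 0.)
Hence the multiplicities are chi_3: 1. Dimension check: dim(chi_3)*dim(chi_0) = 1*1 = 1 and sum (mult * dim) = 1*1 = 1.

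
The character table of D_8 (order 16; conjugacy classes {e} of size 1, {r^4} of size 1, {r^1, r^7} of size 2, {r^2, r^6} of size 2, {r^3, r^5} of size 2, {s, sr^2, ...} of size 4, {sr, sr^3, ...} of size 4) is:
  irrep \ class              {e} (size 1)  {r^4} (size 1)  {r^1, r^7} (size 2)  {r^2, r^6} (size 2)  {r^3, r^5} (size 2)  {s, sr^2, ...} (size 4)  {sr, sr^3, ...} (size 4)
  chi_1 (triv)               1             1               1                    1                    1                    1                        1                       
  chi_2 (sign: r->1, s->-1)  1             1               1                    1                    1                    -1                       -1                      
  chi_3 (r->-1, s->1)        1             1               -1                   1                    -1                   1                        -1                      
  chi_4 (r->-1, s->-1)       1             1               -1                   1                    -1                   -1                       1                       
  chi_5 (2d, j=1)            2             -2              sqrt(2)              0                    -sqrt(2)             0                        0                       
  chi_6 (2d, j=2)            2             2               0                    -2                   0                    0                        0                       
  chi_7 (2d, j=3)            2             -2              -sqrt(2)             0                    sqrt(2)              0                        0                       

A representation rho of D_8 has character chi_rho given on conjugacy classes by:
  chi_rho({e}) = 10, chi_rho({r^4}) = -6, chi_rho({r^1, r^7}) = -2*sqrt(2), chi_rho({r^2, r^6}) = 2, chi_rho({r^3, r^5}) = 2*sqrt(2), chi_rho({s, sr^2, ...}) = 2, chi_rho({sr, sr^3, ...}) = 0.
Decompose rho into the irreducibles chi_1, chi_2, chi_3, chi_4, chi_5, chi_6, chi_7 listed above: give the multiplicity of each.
Multiplicities: chi_1: 1, chi_2: 0, chi_3: 1, chi_4: 0, chi_5: 1, chi_6: 0, chi_7: 3.

Proof sketch: Use <chi_rho, chi> = (1/|G|) sum_C |C| * chi_rho(C) * conj(chi(C)) with |G| = 16 for each irreducible chi in the table:
  <chi_rho, chi_1> = (1/16)[1*(10)*conj(1) + 1*(-6)*conj(1) + 2*(-2*sqrt(2))*conj(1) + 2*(2)*conj(1) + 2*(2*sqrt(2))*conj(1) + 4*(2)*conj(1) + 4*(0)*conj(1)]
      = (1/16)[(10) + (-6) + (-4*sqrt(2)) + (4) + (4*sqrt(2)) + (8) + (0)] = 16/16 = 1
  <chi_rho, chi_2> = (1/16)[1*(10)*conj(1) + 1*(-6)*conj(1) + 2*(-2*sqrt(2))*conj(1) + 2*(2)*conj(1) + 2*(2*sqrt(2))*conj(1) + 4*(2)*conj(-1) + 4*(0)*conj(-1)]
      = (1/16)[(10) + (-6) + (-4*sqrt(2)) + (4) + (4*sqrt(2)) + (-8) + (0)] = 0/16 = 0
  <chi_rho, chi_3> = (1/16)[1*(10)*conj(1) + 1*(-6)*conj(1) + 2*(-2*sqrt(2))*conj(-1) + 2*(2)*conj(1) + 2*(2*sqrt(2))*conj(-1) + 4*(2)*conj(1) + 4*(0)*conj(-1)]
      = (1/16)[(10) + (-6) + (4*sqrt(2)) + (4) + (-4*sqrt(2)) + (8) + (0)] = 16/16 = 1
  <chi_rho, chi_4> = (1/16)[1*(10)*conj(1) + 1*(-6)*conj(1) + 2*(-2*sqrt(2))*conj(-1) + 2*(2)*conj(1) + 2*(2*sqrt(2))*conj(-1) + 4*(2)*conj(-1) + 4*(0)*conj(1)]
      = (1/16)[(10) + (-6) + (4*sqrt(2)) + (4) + (-4*sqrt(2)) + (-8) + (0)] = 0/16 = 0
  <chi_rho, chi_5> = (1/16)[1*(10)*conj(2) + 1*(-6)*conj(-2) + 2*(-2*sqrt(2))*conj(sqrt(2)) + 2*(2)*conj(0) + 2*(2*sqrt(2))*conj(-sqrt(2)) + 4*(2)*conj(0) + 4*(0)*conj(0)]
      = (1/16)[(20) + (12) + (-8) + (0) + (-8) + (0) + (0)] = 16/16 = 1
  <chi_rho, chi_6> = (1/16)[1*(10)*conj(2) + 1*(-6)*conj(2) + 2*(-2*sqrt(2))*conj(0) + 2*(2)*conj(-2) + 2*(2*sqrt(2))*conj(0) + 4*(2)*conj(0) + 4*(0)*conj(0)]
      = (1/16)[(20) + (-12) + (0) + (-8) + (0) + (0) + (0)] = 0/16 = 0
  <chi_rho, chi_7> = (1/16)[1*(10)*conj(2) + 1*(-6)*conj(-2) + 2*(-2*sqrt(2))*conj(-sqrt(2)) + 2*(2)*conj(0) + 2*(2*sqrt(2))*conj(sqrt(2)) + 4*(2)*conj(0) + 4*(0)*conj(0)]
      = (1/16)[(20) + (12) + (8) + (0) + (8) + (0) + (0)] = 48/16 = 3
Dimension check: dim(rho) = sum (mult * dim) = 1*1 + 0*1 + 1*1 + 0*1 + 1*2 + 0*2 + 3*2 = 10 = chi_rho(e) = 10.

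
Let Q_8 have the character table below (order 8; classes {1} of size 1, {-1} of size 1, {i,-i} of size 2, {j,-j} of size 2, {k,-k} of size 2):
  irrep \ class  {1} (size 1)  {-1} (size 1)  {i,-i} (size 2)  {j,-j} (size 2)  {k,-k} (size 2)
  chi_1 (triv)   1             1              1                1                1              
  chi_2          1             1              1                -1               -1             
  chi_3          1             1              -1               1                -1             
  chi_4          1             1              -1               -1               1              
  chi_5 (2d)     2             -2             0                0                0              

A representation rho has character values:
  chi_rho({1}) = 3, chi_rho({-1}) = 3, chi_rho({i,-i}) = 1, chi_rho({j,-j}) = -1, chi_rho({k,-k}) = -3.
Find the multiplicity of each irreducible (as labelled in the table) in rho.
Multiplicities: chi_1: 0, chi_2: 2, chi_3: 1, chi_4: 0, chi_5: 0.

Derivation: Use <chi_rho, chi> = (1/|G|) sum_C |C| * chi_rho(C) * conj(chi(C)) with |G| = 8 for each irreducible chi in the table:
  <chi_rho, chi_1> = (1/8)[1*(3)*conj(1) + 1*(3)*conj(1) + 2*(1)*conj(1) + 2*(-1)*conj(1) + 2*(-3)*conj(1)]
      = (1/8)[(3) + (3) + (2) + (-2) + (-6)] = 0/8 = 0
  <chi_rho, chi_2> = (1/8)[1*(3)*conj(1) + 1*(3)*conj(1) + 2*(1)*conj(1) + 2*(-1)*conj(-1) + 2*(-3)*conj(-1)]
      = (1/8)[(3) + (3) + (2) + (2) + (6)] = 16/8 = 2
  <chi_rho, chi_3> = (1/8)[1*(3)*conj(1) + 1*(3)*conj(1) + 2*(1)*conj(-1) + 2*(-1)*conj(1) + 2*(-3)*conj(-1)]
      = (1/8)[(3) + (3) + (-2) + (-2) + (6)] = 8/8 = 1
  <chi_rho, chi_4> = (1/8)[1*(3)*conj(1) + 1*(3)*conj(1) + 2*(1)*conj(-1) + 2*(-1)*conj(-1) + 2*(-3)*conj(1)]
      = (1/8)[(3) + (3) + (-2) + (2) + (-6)] = 0/8 = 0
  <chi_rho, chi_5> = (1/8)[1*(3)*conj(2) + 1*(3)*conj(-2) + 2*(1)*conj(0) + 2*(-1)*conj(0) + 2*(-3)*conj(0)]
      = (1/8)[(6) + (-6) + (0) + (0) + (0)] = 0/8 = 0
Dimension check: dim(rho) = sum (mult * dim) = 0*1 + 2*1 + 1*1 + 0*1 + 0*2 = 3 = chi_rho(e) = 3.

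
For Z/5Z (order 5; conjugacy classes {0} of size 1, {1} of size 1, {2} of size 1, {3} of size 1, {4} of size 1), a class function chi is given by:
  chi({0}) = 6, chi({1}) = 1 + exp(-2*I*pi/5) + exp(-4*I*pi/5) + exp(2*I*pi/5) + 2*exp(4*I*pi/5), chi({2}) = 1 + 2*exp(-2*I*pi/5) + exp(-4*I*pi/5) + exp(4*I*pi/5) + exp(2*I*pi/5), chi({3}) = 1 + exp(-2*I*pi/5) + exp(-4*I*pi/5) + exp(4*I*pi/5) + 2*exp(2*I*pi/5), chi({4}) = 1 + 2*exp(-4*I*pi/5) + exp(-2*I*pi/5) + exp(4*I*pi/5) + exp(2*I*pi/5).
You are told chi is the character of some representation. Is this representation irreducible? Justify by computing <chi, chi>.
Not irreducible (reducible): <chi, chi> = 8 > 1.

Derivation: <chi, chi> = (1/|G|) sum_C |C| * |chi(C)|^2 = (1/5)[1*|6|^2 + 1*|1 + exp(-2*I*pi/5) + exp(-4*I*pi/5) + exp(2*I*pi/5) + 2*exp(4*I*pi/5)|^2 + 1*|1 + 2*exp(-2*I*pi/5) + exp(-4*I*pi/5) + exp(4*I*pi/5) + exp(2*I*pi/5)|^2 + 1*|1 + exp(-2*I*pi/5) + exp(-4*I*pi/5) + exp(4*I*pi/5) + 2*exp(2*I*pi/5)|^2 + 1*|1 + 2*exp(-4*I*pi/5) + exp(-2*I*pi/5) + exp(4*I*pi/5) + exp(2*I*pi/5)|^2]
  = (1/5)[(36) + (1) + (1) + (1) + (1)] = 40/5 = 8.
(Exp terms are combined using exp(i*s)*conj(exp(i*t)) = exp(i*(s-t)), and sums of them are collapsed using the identity that for every m > 1 the m distinct m-th roots of unity sum to 0, e.g. 1 + exp(2*I*pi/3) + exp(-2*I*pi/3) = 0.)
A character is irreducible iff <chi, chi> = 1, so this representation is reducible.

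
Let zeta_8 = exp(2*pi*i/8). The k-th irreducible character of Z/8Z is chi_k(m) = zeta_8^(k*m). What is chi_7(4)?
chi_7(4) = zeta_8^28 = -1

Working: chi_7(4) = zeta_8^(7*4) = zeta_8^28. Since zeta_8^8 = 1, this equals zeta_8^4 = exp(2*pi*i*4/8) = -1.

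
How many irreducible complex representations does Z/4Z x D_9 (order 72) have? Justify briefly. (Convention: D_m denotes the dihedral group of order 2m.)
24

Working: The number of irreducible complex representations of a finite group equals its number of conjugacy classes. For a direct product, #classes(G x H) = #classes(G) * #classes(H). Z/4Z has 4 classes (abelian), D_9 has 6 classes, so 4 * 6 = 24, so Z/4Z x D_9 (order 72) has exactly 24 irreducible complex representations.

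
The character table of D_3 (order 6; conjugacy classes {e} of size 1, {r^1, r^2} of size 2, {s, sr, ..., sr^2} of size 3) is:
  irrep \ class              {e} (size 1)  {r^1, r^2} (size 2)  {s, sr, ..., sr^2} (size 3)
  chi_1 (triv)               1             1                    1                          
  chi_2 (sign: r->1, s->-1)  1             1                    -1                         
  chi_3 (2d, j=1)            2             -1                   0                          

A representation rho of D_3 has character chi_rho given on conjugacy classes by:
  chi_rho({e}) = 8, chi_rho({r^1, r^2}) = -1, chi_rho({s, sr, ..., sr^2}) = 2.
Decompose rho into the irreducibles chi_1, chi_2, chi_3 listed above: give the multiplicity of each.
Multiplicities: chi_1: 2, chi_2: 0, chi_3: 3.

Details: Use <chi_rho, chi> = (1/|G|) sum_C |C| * chi_rho(C) * conj(chi(C)) with |G| = 6 for each irreducible chi in the table:
  <chi_rho, chi_1> = (1/6)[1*(8)*conj(1) + 2*(-1)*conj(1) + 3*(2)*conj(1)]
      = (1/6)[(8) + (-2) + (6)] = 12/6 = 2
  <chi_rho, chi_2> = (1/6)[1*(8)*conj(1) + 2*(-1)*conj(1) + 3*(2)*conj(-1)]
      = (1/6)[(8) + (-2) + (-6)] = 0/6 = 0
  <chi_rho, chi_3> = (1/6)[1*(8)*conj(2) + 2*(-1)*conj(-1) + 3*(2)*conj(0)]
      = (1/6)[(16) + (2) + (0)] = 18/6 = 3
Dimension check: dim(rho) = sum (mult * dim) = 2*1 + 0*1 + 3*2 = 8 = chi_rho(e) = 8.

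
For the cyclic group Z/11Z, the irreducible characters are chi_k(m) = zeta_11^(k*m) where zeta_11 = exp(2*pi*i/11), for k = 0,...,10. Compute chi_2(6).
chi_2(6) = zeta_11^12 = exp(2*I*pi/11)

Justification: chi_2(6) = zeta_11^(2*6) = zeta_11^12. Since zeta_11^11 = 1, this equals zeta_11^1 = exp(2*pi*i*1/11) = exp(2*I*pi/11).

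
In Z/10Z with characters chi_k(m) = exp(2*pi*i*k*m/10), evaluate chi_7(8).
chi_7(8) = zeta_10^56 = exp(-4*I*pi/5)

Explanation: chi_7(8) = zeta_10^(7*8) = zeta_10^56. Since zeta_10^10 = 1, this equals zeta_10^6 = exp(2*pi*i*6/10) = exp(-4*I*pi/5).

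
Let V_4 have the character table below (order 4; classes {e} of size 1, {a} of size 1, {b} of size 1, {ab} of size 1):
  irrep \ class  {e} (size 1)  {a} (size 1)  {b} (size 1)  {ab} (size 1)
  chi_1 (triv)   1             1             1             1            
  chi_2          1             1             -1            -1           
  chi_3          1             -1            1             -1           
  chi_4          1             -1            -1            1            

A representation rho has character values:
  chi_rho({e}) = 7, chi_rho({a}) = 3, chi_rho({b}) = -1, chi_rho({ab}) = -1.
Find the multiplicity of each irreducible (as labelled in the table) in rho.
Multiplicities: chi_1: 2, chi_2: 3, chi_3: 1, chi_4: 1.

Proof sketch: Use <chi_rho, chi> = (1/|G|) sum_C |C| * chi_rho(C) * conj(chi(C)) with |G| = 4 for each irreducible chi in the table:
  <chi_rho, chi_1> = (1/4)[1*(7)*conj(1) + 1*(3)*conj(1) + 1*(-1)*conj(1) + 1*(-1)*conj(1)]
      = (1/4)[(7) + (3) + (-1) + (-1)] = 8/4 = 2
  <chi_rho, chi_2> = (1/4)[1*(7)*conj(1) + 1*(3)*conj(1) + 1*(-1)*conj(-1) + 1*(-1)*conj(-1)]
      = (1/4)[(7) + (3) + (1) + (1)] = 12/4 = 3
  <chi_rho, chi_3> = (1/4)[1*(7)*conj(1) + 1*(3)*conj(-1) + 1*(-1)*conj(1) + 1*(-1)*conj(-1)]
      = (1/4)[(7) + (-3) + (-1) + (1)] = 4/4 = 1
  <chi_rho, chi_4> = (1/4)[1*(7)*conj(1) + 1*(3)*conj(-1) + 1*(-1)*conj(-1) + 1*(-1)*conj(1)]
      = (1/4)[(7) + (-3) + (1) + (-1)] = 4/4 = 1
Dimension check: dim(rho) = sum (mult * dim) = 2*1 + 3*1 + 1*1 + 1*1 = 7 = chi_rho(e) = 7.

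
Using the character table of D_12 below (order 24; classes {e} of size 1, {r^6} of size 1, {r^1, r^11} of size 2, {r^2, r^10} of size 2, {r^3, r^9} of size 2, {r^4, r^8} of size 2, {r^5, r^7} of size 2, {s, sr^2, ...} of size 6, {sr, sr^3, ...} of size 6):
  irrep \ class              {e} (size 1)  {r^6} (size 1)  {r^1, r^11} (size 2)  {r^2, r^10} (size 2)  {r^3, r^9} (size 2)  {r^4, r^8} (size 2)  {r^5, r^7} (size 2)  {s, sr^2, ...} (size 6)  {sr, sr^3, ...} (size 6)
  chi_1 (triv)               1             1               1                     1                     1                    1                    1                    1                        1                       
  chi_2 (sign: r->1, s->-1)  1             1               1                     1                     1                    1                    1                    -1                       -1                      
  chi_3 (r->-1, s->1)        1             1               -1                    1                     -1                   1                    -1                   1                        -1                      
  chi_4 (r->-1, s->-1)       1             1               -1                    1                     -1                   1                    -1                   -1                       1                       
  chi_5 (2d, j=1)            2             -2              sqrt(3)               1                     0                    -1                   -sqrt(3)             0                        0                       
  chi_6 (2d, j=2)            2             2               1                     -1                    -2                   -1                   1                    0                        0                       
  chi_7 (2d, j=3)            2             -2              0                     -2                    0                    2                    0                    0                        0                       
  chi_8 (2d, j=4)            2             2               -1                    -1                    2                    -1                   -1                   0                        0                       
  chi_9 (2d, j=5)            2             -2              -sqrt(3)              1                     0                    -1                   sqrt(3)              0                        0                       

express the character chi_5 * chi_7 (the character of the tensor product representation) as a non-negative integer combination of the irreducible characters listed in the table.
chi_5 tensor chi_7 = chi_6 + chi_8 (all other irreducibles have multiplicity 0).

Proof sketch: The character of a tensor product is the pointwise product (chi_5 * chi_7)(C) = chi_5(C) * chi_7(C):
  {e}: (2)*(2), {r^6}: (-2)*(-2), {r^1, r^11}: (sqrt(3))*(0), {r^2, r^10}: (1)*(-2), {r^3, r^9}: (0)*(0), {r^4, r^8}: (-1)*(2), {r^5, r^7}: (-sqrt(3))*(0), {s, sr^2, ...}: (0)*(0), {sr, sr^3, ...}: (0)*(0)
so (chi_5 * chi_7) takes values
  {e} -> 4, {r^6} -> 4, {r^1, r^11} -> 0, {r^2, r^10} -> -2, {r^3, r^9} -> 0, {r^4, r^8} -> -2, {r^5, r^7} -> 0, {s, sr^2, ...} -> 0, {sr, sr^3, ...} -> 0.
Now take the inner product of this character with each irreducible chi from the table, <chi_5*chi_7, chi> = (1/24) sum_C |C| (chi_5*chi_7)(C) conj(chi(C)):
  <chi_5*chi_7, chi_1> = (1/24)[1*(4)*conj(1) + 1*(4)*conj(1) + 2*(0)*conj(1) + 2*(-2)*conj(1) + 2*(0)*conj(1) + 2*(-2)*conj(1) + 2*(0)*conj(1) + 6*(0)*conj(1) + 6*(0)*conj(1)]
      = (1/24)[(4) + (4) + (0) + (-4) + (0) + (-4) + (0) + (0) + (0)] = 0/24 = 0
  <chi_5*chi_7, chi_2> = (1/24)[1*(4)*conj(1) + 1*(4)*conj(1) + 2*(0)*conj(1) + 2*(-2)*conj(1) + 2*(0)*conj(1) + 2*(-2)*conj(1) + 2*(0)*conj(1) + 6*(0)*conj(-1) + 6*(0)*conj(-1)]
      = (1/24)[(4) + (4) + (0) + (-4) + (0) + (-4) + (0) + (0) + (0)] = 0/24 = 0
  <chi_5*chi_7, chi_3> = (1/24)[1*(4)*conj(1) + 1*(4)*conj(1) + 2*(0)*conj(-1) + 2*(-2)*conj(1) + 2*(0)*conj(-1) + 2*(-2)*conj(1) + 2*(0)*conj(-1) + 6*(0)*conj(1) + 6*(0)*conj(-1)]
      = (1/24)[(4) + (4) + (0) + (-4) + (0) + (-4) + (0) + (0) + (0)] = 0/24 = 0
  <chi_5*chi_7, chi_4> = (1/24)[1*(4)*conj(1) + 1*(4)*conj(1) + 2*(0)*conj(-1) + 2*(-2)*conj(1) + 2*(0)*conj(-1) + 2*(-2)*conj(1) + 2*(0)*conj(-1) + 6*(0)*conj(-1) + 6*(0)*conj(1)]
      = (1/24)[(4) + (4) + (0) + (-4) + (0) + (-4) + (0) + (0) + (0)] = 0/24 = 0
  <chi_5*chi_7, chi_5> = (1/24)[1*(4)*conj(2) + 1*(4)*conj(-2) + 2*(0)*conj(sqrt(3)) + 2*(-2)*conj(1) + 2*(0)*conj(0) + 2*(-2)*conj(-1) + 2*(0)*conj(-sqrt(3)) + 6*(0)*conj(0) + 6*(0)*conj(0)]
      = (1/24)[(8) + (-8) + (0) + (-4) + (0) + (4) + (0) + (0) + (0)] = 0/24 = 0
  <chi_5*chi_7, chi_6> = (1/24)[1*(4)*conj(2) + 1*(4)*conj(2) + 2*(0)*conj(1) + 2*(-2)*conj(-1) + 2*(0)*conj(-2) + 2*(-2)*conj(-1) + 2*(0)*conj(1) + 6*(0)*conj(0) + 6*(0)*conj(0)]
      = (1/24)[(8) + (8) + (0) + (4) + (0) + (4) + (0) + (0) + (0)] = 24/24 = 1
  <chi_5*chi_7, chi_7> = (1/24)[1*(4)*conj(2) + 1*(4)*conj(-2) + 2*(0)*conj(0) + 2*(-2)*conj(-2) + 2*(0)*conj(0) + 2*(-2)*conj(2) + 2*(0)*conj(0) + 6*(0)*conj(0) + 6*(0)*conj(0)]
      = (1/24)[(8) + (-8) + (0) + (8) + (0) + (-8) + (0) + (0) + (0)] = 0/24 = 0
  <chi_5*chi_7, chi_8> = (1/24)[1*(4)*conj(2) + 1*(4)*conj(2) + 2*(0)*conj(-1) + 2*(-2)*conj(-1) + 2*(0)*conj(2) + 2*(-2)*conj(-1) + 2*(0)*conj(-1) + 6*(0)*conj(0) + 6*(0)*conj(0)]
      = (1/24)[(8) + (8) + (0) + (4) + (0) + (4) + (0) + (0) + (0)] = 24/24 = 1
  <chi_5*chi_7, chi_9> = (1/24)[1*(4)*conj(2) + 1*(4)*conj(-2) + 2*(0)*conj(-sqrt(3)) + 2*(-2)*conj(1) + 2*(0)*conj(0) + 2*(-2)*conj(-1) + 2*(0)*conj(sqrt(3)) + 6*(0)*conj(0) + 6*(0)*conj(0)]
      = (1/24)[(8) + (-8) + (0) + (-4) + (0) + (4) + (0) + (0) + (0)] = 0/24 = 0
Hence the multiplicities are chi_6: 1, chi_8: 1. Dimension check: dim(chi_5)*dim(chi_7) = 2*2 = 4 and sum (mult * dim) = 1*2 + 1*2 = 4.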